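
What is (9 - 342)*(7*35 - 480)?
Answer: 78255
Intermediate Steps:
(9 - 342)*(7*35 - 480) = -333*(245 - 480) = -333*(-235) = 78255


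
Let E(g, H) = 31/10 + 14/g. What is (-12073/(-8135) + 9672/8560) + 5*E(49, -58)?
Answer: 23815012/1218623 ≈ 19.543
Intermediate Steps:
E(g, H) = 31/10 + 14/g (E(g, H) = 31*(1/10) + 14/g = 31/10 + 14/g)
(-12073/(-8135) + 9672/8560) + 5*E(49, -58) = (-12073/(-8135) + 9672/8560) + 5*(31/10 + 14/49) = (-12073*(-1/8135) + 9672*(1/8560)) + 5*(31/10 + 14*(1/49)) = (12073/8135 + 1209/1070) + 5*(31/10 + 2/7) = 910133/348178 + 5*(237/70) = 910133/348178 + 237/14 = 23815012/1218623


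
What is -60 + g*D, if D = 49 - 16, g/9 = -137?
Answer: -40749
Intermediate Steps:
g = -1233 (g = 9*(-137) = -1233)
D = 33
-60 + g*D = -60 - 1233*33 = -60 - 40689 = -40749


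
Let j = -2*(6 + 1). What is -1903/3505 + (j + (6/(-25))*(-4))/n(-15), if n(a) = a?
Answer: 85801/262875 ≈ 0.32639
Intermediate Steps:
j = -14 (j = -2*7 = -14)
-1903/3505 + (j + (6/(-25))*(-4))/n(-15) = -1903/3505 + (-14 + (6/(-25))*(-4))/(-15) = -1903*1/3505 + (-14 + (6*(-1/25))*(-4))*(-1/15) = -1903/3505 + (-14 - 6/25*(-4))*(-1/15) = -1903/3505 + (-14 + 24/25)*(-1/15) = -1903/3505 - 326/25*(-1/15) = -1903/3505 + 326/375 = 85801/262875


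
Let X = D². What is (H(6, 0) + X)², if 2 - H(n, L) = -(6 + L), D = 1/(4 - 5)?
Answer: 81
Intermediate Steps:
D = -1 (D = 1/(-1) = -1)
H(n, L) = 8 + L (H(n, L) = 2 - (-1)*(6 + L) = 2 - (-6 - L) = 2 + (6 + L) = 8 + L)
X = 1 (X = (-1)² = 1)
(H(6, 0) + X)² = ((8 + 0) + 1)² = (8 + 1)² = 9² = 81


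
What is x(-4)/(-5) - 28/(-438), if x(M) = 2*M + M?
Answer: 2698/1095 ≈ 2.4639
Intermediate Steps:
x(M) = 3*M
x(-4)/(-5) - 28/(-438) = (3*(-4))/(-5) - 28/(-438) = -12*(-⅕) - 28*(-1/438) = 12/5 + 14/219 = 2698/1095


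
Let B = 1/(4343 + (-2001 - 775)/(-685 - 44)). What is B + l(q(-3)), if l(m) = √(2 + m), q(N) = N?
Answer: 729/3168823 + I ≈ 0.00023005 + 1.0*I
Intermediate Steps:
B = 729/3168823 (B = 1/(4343 - 2776/(-729)) = 1/(4343 - 2776*(-1/729)) = 1/(4343 + 2776/729) = 1/(3168823/729) = 729/3168823 ≈ 0.00023005)
B + l(q(-3)) = 729/3168823 + √(2 - 3) = 729/3168823 + √(-1) = 729/3168823 + I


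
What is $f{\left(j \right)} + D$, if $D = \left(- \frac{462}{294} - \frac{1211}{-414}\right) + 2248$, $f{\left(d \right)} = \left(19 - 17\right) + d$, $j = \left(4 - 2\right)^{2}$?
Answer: $\frac{6536015}{2898} \approx 2255.4$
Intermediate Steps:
$j = 4$ ($j = 2^{2} = 4$)
$f{\left(d \right)} = 2 + d$
$D = \frac{6518627}{2898}$ ($D = \left(\left(-462\right) \frac{1}{294} - - \frac{1211}{414}\right) + 2248 = \left(- \frac{11}{7} + \frac{1211}{414}\right) + 2248 = \frac{3923}{2898} + 2248 = \frac{6518627}{2898} \approx 2249.4$)
$f{\left(j \right)} + D = \left(2 + 4\right) + \frac{6518627}{2898} = 6 + \frac{6518627}{2898} = \frac{6536015}{2898}$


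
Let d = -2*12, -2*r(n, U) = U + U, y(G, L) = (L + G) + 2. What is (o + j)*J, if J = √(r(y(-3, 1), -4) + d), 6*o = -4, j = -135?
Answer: -814*I*√5/3 ≈ -606.72*I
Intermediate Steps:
y(G, L) = 2 + G + L (y(G, L) = (G + L) + 2 = 2 + G + L)
o = -⅔ (o = (⅙)*(-4) = -⅔ ≈ -0.66667)
r(n, U) = -U (r(n, U) = -(U + U)/2 = -U)
d = -24
J = 2*I*√5 (J = √(-1*(-4) - 24) = √(4 - 24) = √(-20) = 2*I*√5 ≈ 4.4721*I)
(o + j)*J = (-⅔ - 135)*(2*I*√5) = -814*I*√5/3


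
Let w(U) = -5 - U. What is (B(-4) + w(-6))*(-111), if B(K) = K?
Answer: 333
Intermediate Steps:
(B(-4) + w(-6))*(-111) = (-4 + (-5 - 1*(-6)))*(-111) = (-4 + (-5 + 6))*(-111) = (-4 + 1)*(-111) = -3*(-111) = 333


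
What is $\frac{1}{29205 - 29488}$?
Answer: $- \frac{1}{283} \approx -0.0035336$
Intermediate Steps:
$\frac{1}{29205 - 29488} = \frac{1}{-283} = - \frac{1}{283}$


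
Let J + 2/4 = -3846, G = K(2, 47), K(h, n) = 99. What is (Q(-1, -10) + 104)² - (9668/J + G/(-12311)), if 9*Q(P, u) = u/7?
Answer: 11820002453453/1095912909 ≈ 10786.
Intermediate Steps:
G = 99
J = -7693/2 (J = -½ - 3846 = -7693/2 ≈ -3846.5)
Q(P, u) = u/63 (Q(P, u) = (u/7)/9 = u/63)
(Q(-1, -10) + 104)² - (9668/J + G/(-12311)) = ((1/63)*(-10) + 104)² - (9668/(-7693/2) + 99/(-12311)) = (-10/63 + 104)² - (9668*(-2/7693) + 99*(-1/12311)) = (6542/63)² - (-19336/7693 - 99/12311) = 42797764/3969 - 1*(-238807103/94708523) = 42797764/3969 + 238807103/94708523 = 11820002453453/1095912909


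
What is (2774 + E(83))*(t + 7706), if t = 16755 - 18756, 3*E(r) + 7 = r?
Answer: 47910590/3 ≈ 1.5970e+7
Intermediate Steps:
E(r) = -7/3 + r/3
t = -2001
(2774 + E(83))*(t + 7706) = (2774 + (-7/3 + (⅓)*83))*(-2001 + 7706) = (2774 + (-7/3 + 83/3))*5705 = (2774 + 76/3)*5705 = (8398/3)*5705 = 47910590/3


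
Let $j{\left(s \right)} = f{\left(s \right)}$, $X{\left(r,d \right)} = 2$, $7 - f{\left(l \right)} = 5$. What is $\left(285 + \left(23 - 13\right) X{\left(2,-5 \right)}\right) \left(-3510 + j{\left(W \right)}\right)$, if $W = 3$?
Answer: $-1069940$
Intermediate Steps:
$f{\left(l \right)} = 2$ ($f{\left(l \right)} = 7 - 5 = 2$)
$j{\left(s \right)} = 2$
$\left(285 + \left(23 - 13\right) X{\left(2,-5 \right)}\right) \left(-3510 + j{\left(W \right)}\right) = \left(285 + \left(23 - 13\right) 2\right) \left(-3510 + 2\right) = \left(285 + 10 \cdot 2\right) \left(-3508\right) = \left(285 + 20\right) \left(-3508\right) = 305 \left(-3508\right) = -1069940$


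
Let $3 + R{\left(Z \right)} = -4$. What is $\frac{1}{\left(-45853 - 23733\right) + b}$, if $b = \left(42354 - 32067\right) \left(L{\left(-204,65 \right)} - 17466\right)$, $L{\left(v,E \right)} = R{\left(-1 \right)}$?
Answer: $- \frac{1}{179814337} \approx -5.5613 \cdot 10^{-9}$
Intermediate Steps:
$R{\left(Z \right)} = -7$ ($R{\left(Z \right)} = -3 - 4 = -7$)
$L{\left(v,E \right)} = -7$
$b = -179744751$ ($b = \left(42354 - 32067\right) \left(-7 - 17466\right) = 10287 \left(-17473\right) = -179744751$)
$\frac{1}{\left(-45853 - 23733\right) + b} = \frac{1}{\left(-45853 - 23733\right) - 179744751} = \frac{1}{-69586 - 179744751} = \frac{1}{-179814337} = - \frac{1}{179814337}$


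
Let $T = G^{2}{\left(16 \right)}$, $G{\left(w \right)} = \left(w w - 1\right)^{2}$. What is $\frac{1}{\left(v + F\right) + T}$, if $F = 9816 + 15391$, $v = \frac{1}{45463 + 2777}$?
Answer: $\frac{48240}{203972026135681} \approx 2.365 \cdot 10^{-10}$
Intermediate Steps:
$v = \frac{1}{48240} \approx 2.073 \cdot 10^{-5}$
$G{\left(w \right)} = \left(-1 + w^{2}\right)^{2}$ ($G{\left(w \right)} = \left(w^{2} - 1\right)^{2} = \left(-1 + w^{2}\right)^{2}$)
$F = 25207$
$T = 4228250625$ ($T = \left(\left(-1 + 16^{2}\right)^{2}\right)^{2} = \left(\left(-1 + 256\right)^{2}\right)^{2} = \left(255^{2}\right)^{2} = 65025^{2} = 4228250625$)
$\frac{1}{\left(v + F\right) + T} = \frac{1}{\left(\frac{1}{48240} + 25207\right) + 4228250625} = \frac{1}{\frac{1215985681}{48240} + 4228250625} = \frac{1}{\frac{203972026135681}{48240}} = \frac{48240}{203972026135681}$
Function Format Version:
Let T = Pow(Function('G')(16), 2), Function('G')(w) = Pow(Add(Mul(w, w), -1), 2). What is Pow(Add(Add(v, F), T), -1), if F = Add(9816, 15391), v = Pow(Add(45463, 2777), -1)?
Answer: Rational(48240, 203972026135681) ≈ 2.3650e-10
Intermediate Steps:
v = Rational(1, 48240) (v = Pow(48240, -1) = Rational(1, 48240) ≈ 2.0730e-5)
Function('G')(w) = Pow(Add(-1, Pow(w, 2)), 2) (Function('G')(w) = Pow(Add(Pow(w, 2), -1), 2) = Pow(Add(-1, Pow(w, 2)), 2))
F = 25207
T = 4228250625 (T = Pow(Pow(Add(-1, Pow(16, 2)), 2), 2) = Pow(Pow(Add(-1, 256), 2), 2) = Pow(Pow(255, 2), 2) = Pow(65025, 2) = 4228250625)
Pow(Add(Add(v, F), T), -1) = Pow(Add(Add(Rational(1, 48240), 25207), 4228250625), -1) = Pow(Add(Rational(1215985681, 48240), 4228250625), -1) = Pow(Rational(203972026135681, 48240), -1) = Rational(48240, 203972026135681)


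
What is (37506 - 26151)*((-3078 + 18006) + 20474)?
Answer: 401989710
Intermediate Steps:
(37506 - 26151)*((-3078 + 18006) + 20474) = 11355*(14928 + 20474) = 11355*35402 = 401989710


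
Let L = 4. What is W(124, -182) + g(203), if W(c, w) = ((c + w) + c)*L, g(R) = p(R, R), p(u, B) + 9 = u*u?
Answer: 41464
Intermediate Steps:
p(u, B) = -9 + u**2 (p(u, B) = -9 + u*u = -9 + u**2)
g(R) = -9 + R**2
W(c, w) = 4*w + 8*c (W(c, w) = ((c + w) + c)*4 = (w + 2*c)*4 = 4*w + 8*c)
W(124, -182) + g(203) = (4*(-182) + 8*124) + (-9 + 203**2) = (-728 + 992) + (-9 + 41209) = 264 + 41200 = 41464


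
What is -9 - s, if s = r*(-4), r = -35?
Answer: -149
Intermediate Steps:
s = 140 (s = -35*(-4) = 140)
-9 - s = -9 - 1*140 = -9 - 140 = -149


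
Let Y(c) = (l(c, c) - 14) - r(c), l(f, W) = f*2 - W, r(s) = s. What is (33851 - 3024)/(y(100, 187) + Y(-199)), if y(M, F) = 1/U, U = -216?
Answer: -6658632/3025 ≈ -2201.2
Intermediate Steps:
l(f, W) = -W + 2*f (l(f, W) = 2*f - W = -W + 2*f)
y(M, F) = -1/216 (y(M, F) = 1/(-216) = -1/216)
Y(c) = -14 (Y(c) = ((-c + 2*c) - 14) - c = (c - 14) - c = (-14 + c) - c = -14)
(33851 - 3024)/(y(100, 187) + Y(-199)) = (33851 - 3024)/(-1/216 - 14) = 30827/(-3025/216) = 30827*(-216/3025) = -6658632/3025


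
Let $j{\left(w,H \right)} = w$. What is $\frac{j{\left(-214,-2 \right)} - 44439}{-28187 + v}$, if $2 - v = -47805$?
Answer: $- \frac{44653}{19620} \approx -2.2759$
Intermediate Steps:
$v = 47807$ ($v = 2 - -47805 = 2 + 47805 = 47807$)
$\frac{j{\left(-214,-2 \right)} - 44439}{-28187 + v} = \frac{-214 - 44439}{-28187 + 47807} = - \frac{44653}{19620}$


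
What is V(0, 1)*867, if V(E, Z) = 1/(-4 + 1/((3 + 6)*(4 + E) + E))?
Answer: -31212/143 ≈ -218.27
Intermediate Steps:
V(E, Z) = 1/(-4 + 1/(36 + 10*E)) (V(E, Z) = 1/(-4 + 1/(9*(4 + E) + E)) = 1/(-4 + 1/((36 + 9*E) + E)) = 1/(-4 + 1/(36 + 10*E)))
V(0, 1)*867 = (2*(-18 - 5*0)/(143 + 40*0))*867 = (2*(-18 + 0)/(143 + 0))*867 = (2*(-18)/143)*867 = (2*(1/143)*(-18))*867 = -36/143*867 = -31212/143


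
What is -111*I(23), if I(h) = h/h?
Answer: -111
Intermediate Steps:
I(h) = 1
-111*I(23) = -111*1 = -111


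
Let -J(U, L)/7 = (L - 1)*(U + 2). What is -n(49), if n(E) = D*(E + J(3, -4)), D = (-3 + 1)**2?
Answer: -896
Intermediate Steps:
J(U, L) = -7*(-1 + L)*(2 + U) (J(U, L) = -7*(L - 1)*(U + 2) = -7*(-1 + L)*(2 + U))
D = 4 (D = (-2)**2 = 4)
n(E) = 700 + 4*E (n(E) = 4*(E + (14 - 14*(-4) + 7*3 - 7*(-4)*3)) = 4*(E + (14 + 56 + 21 + 84)) = 4*(E + 175) = 4*(175 + E) = 700 + 4*E)
-n(49) = -(700 + 4*49) = -(700 + 196) = -1*896 = -896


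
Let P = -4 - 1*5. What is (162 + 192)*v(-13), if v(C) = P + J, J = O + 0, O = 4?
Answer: -1770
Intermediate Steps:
P = -9 (P = -4 - 5 = -9)
J = 4 (J = 4 + 0 = 4)
v(C) = -5 (v(C) = -9 + 4 = -5)
(162 + 192)*v(-13) = (162 + 192)*(-5) = 354*(-5) = -1770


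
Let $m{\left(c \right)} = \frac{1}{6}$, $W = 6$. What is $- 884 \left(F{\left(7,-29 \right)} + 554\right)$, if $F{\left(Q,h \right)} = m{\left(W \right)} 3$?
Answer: $-490178$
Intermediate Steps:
$m{\left(c \right)} = \frac{1}{6}$
$F{\left(Q,h \right)} = \frac{1}{2}$ ($F{\left(Q,h \right)} = \frac{1}{6} \cdot 3 = \frac{1}{2}$)
$- 884 \left(F{\left(7,-29 \right)} + 554\right) = - 884 \left(\frac{1}{2} + 554\right) = \left(-884\right) \frac{1109}{2} = -490178$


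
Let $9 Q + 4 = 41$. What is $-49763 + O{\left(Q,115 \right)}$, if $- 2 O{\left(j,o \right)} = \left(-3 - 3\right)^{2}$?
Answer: $-49781$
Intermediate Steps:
$Q = \frac{37}{9}$ ($Q = - \frac{4}{9} + \frac{1}{9} \cdot 41 = - \frac{4}{9} + \frac{41}{9} = \frac{37}{9} \approx 4.1111$)
$O{\left(j,o \right)} = -18$ ($O{\left(j,o \right)} = - \frac{\left(-3 - 3\right)^{2}}{2} = - \frac{\left(-6\right)^{2}}{2} = \left(- \frac{1}{2}\right) 36 = -18$)
$-49763 + O{\left(Q,115 \right)} = -49763 - 18 = -49781$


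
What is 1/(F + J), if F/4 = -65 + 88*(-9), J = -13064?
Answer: -1/16492 ≈ -6.0635e-5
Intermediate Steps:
F = -3428 (F = 4*(-65 + 88*(-9)) = 4*(-65 - 792) = 4*(-857) = -3428)
1/(F + J) = 1/(-3428 - 13064) = 1/(-16492) = -1/16492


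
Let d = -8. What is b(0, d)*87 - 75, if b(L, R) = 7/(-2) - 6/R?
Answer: -1257/4 ≈ -314.25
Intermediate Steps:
b(L, R) = -7/2 - 6/R (b(L, R) = 7*(-1/2) - 6/R = -7/2 - 6/R)
b(0, d)*87 - 75 = (-7/2 - 6/(-8))*87 - 75 = (-7/2 - 6*(-1/8))*87 - 75 = (-7/2 + 3/4)*87 - 75 = -11/4*87 - 75 = -957/4 - 75 = -1257/4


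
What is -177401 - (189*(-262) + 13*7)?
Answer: -127974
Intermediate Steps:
-177401 - (189*(-262) + 13*7) = -177401 - (-49518 + 91) = -177401 - 1*(-49427) = -177401 + 49427 = -127974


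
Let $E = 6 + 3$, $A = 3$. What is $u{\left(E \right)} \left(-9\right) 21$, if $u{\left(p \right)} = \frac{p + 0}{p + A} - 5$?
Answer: $\frac{3213}{4} \approx 803.25$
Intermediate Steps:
$E = 9$
$u{\left(p \right)} = -5 + \frac{p}{3 + p}$ ($u{\left(p \right)} = \frac{p + 0}{p + 3} - 5 = \frac{p}{3 + p} - 5 = -5 + \frac{p}{3 + p}$)
$u{\left(E \right)} \left(-9\right) 21 = \frac{-15 - 36}{3 + 9} \left(-9\right) 21 = \frac{-15 - 36}{12} \left(-9\right) 21 = \frac{1}{12} \left(-51\right) \left(-9\right) 21 = \left(- \frac{17}{4}\right) \left(-9\right) 21 = \frac{153}{4} \cdot 21 = \frac{3213}{4}$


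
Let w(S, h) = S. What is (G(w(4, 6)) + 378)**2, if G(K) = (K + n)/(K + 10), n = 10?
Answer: 143641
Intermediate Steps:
G(K) = 1 (G(K) = (K + 10)/(K + 10) = (10 + K)/(10 + K) = 1)
(G(w(4, 6)) + 378)**2 = (1 + 378)**2 = 379**2 = 143641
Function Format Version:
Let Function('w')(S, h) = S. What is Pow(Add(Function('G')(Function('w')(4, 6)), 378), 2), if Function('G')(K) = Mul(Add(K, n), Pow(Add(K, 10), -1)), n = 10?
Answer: 143641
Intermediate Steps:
Function('G')(K) = 1 (Function('G')(K) = Mul(Add(K, 10), Pow(Add(K, 10), -1)) = Mul(Add(10, K), Pow(Add(10, K), -1)) = 1)
Pow(Add(Function('G')(Function('w')(4, 6)), 378), 2) = Pow(Add(1, 378), 2) = Pow(379, 2) = 143641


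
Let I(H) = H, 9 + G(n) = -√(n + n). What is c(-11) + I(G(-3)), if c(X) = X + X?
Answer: -31 - I*√6 ≈ -31.0 - 2.4495*I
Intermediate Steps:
c(X) = 2*X
G(n) = -9 - √2*√n (G(n) = -9 - √(n + n) = -9 - √(2*n) = -9 - √2*√n)
c(-11) + I(G(-3)) = 2*(-11) + (-9 - √2*√(-3)) = -22 + (-9 - √2*I*√3) = -22 + (-9 - I*√6) = -31 - I*√6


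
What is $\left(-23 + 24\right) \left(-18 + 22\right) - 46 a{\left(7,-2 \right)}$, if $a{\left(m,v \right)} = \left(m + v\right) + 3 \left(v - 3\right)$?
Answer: $464$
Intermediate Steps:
$a{\left(m,v \right)} = -9 + m + 4 v$ ($a{\left(m,v \right)} = \left(m + v\right) + 3 \left(-3 + v\right) = \left(m + v\right) + \left(-9 + 3 v\right) = -9 + m + 4 v$)
$\left(-23 + 24\right) \left(-18 + 22\right) - 46 a{\left(7,-2 \right)} = \left(-23 + 24\right) \left(-18 + 22\right) - 46 \left(-9 + 7 + 4 \left(-2\right)\right) = 1 \cdot 4 - 46 \left(-9 + 7 - 8\right) = 4 - -460 = 4 + 460 = 464$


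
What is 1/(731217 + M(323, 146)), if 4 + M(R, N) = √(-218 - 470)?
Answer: 731213/534672452057 - 4*I*√43/534672452057 ≈ 1.3676e-6 - 4.9058e-11*I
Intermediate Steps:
M(R, N) = -4 + 4*I*√43 (M(R, N) = -4 + √(-218 - 470) = -4 + √(-688) = -4 + 4*I*√43)
1/(731217 + M(323, 146)) = 1/(731217 + (-4 + 4*I*√43)) = 1/(731213 + 4*I*√43)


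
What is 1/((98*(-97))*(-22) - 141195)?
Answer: 1/67937 ≈ 1.4720e-5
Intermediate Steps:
1/((98*(-97))*(-22) - 141195) = 1/(-9506*(-22) - 141195) = 1/(209132 - 141195) = 1/67937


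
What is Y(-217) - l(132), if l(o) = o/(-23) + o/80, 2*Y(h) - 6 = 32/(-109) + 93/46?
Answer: 8669/1090 ≈ 7.9532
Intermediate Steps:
Y(h) = 38749/10028 (Y(h) = 3 + (32/(-109) + 93/46)/2 = 3 + (32*(-1/109) + 93*(1/46))/2 = 3 + (-32/109 + 93/46)/2 = 3 + (½)*(8665/5014) = 3 + 8665/10028 = 38749/10028)
l(o) = -57*o/1840 (l(o) = o*(-1/23) + o*(1/80) = -o/23 + o/80 = -57*o/1840)
Y(-217) - l(132) = 38749/10028 - (-57)*132/1840 = 38749/10028 - 1*(-1881/460) = 38749/10028 + 1881/460 = 8669/1090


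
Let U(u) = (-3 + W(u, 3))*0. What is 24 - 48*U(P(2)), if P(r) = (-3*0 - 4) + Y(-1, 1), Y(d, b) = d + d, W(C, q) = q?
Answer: 24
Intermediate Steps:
Y(d, b) = 2*d
P(r) = -6 (P(r) = (-3*0 - 4) + 2*(-1) = (0 - 4) - 2 = -4 - 2 = -6)
U(u) = 0 (U(u) = (-3 + 3)*0 = 0*0 = 0)
24 - 48*U(P(2)) = 24 - 48*0 = 24 + 0 = 24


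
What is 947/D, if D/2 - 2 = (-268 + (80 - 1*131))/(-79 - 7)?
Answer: 40721/491 ≈ 82.935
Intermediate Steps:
D = 491/43 (D = 4 + 2*((-268 + (80 - 1*131))/(-79 - 7)) = 4 + 2*((-268 + (80 - 131))/(-86)) = 4 + 2*((-268 - 51)*(-1/86)) = 4 + 2*(-319*(-1/86)) = 4 + 2*(319/86) = 4 + 319/43 = 491/43 ≈ 11.419)
947/D = 947/(491/43) = 947*(43/491) = 40721/491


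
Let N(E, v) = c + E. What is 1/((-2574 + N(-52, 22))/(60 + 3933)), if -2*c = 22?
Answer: -1331/879 ≈ -1.5142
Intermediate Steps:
c = -11 (c = -1/2*22 = -11)
N(E, v) = -11 + E
1/((-2574 + N(-52, 22))/(60 + 3933)) = 1/((-2574 + (-11 - 52))/(60 + 3933)) = 1/((-2574 - 63)/3993) = 1/(-2637*1/3993) = 1/(-879/1331) = -1331/879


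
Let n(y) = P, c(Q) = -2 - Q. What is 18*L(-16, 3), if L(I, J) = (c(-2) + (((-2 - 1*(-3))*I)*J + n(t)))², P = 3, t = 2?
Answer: 36450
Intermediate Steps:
n(y) = 3
L(I, J) = (3 + I*J)² (L(I, J) = ((-2 - 1*(-2)) + (((-2 - 1*(-3))*I)*J + 3))² = ((-2 + 2) + (((-2 + 3)*I)*J + 3))² = (0 + ((1*I)*J + 3))² = (0 + (I*J + 3))² = (0 + (3 + I*J))² = (3 + I*J)²)
18*L(-16, 3) = 18*(3 - 16*3)² = 18*(3 - 48)² = 18*(-45)² = 18*2025 = 36450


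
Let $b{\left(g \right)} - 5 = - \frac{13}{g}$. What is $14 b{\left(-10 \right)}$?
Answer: $\frac{441}{5} \approx 88.2$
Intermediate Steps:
$b{\left(g \right)} = 5 - \frac{13}{g}$
$14 b{\left(-10 \right)} = 14 \left(5 - \frac{13}{-10}\right) = 14 \left(5 - - \frac{13}{10}\right) = 14 \left(5 + \frac{13}{10}\right) = 14 \cdot \frac{63}{10} = \frac{441}{5}$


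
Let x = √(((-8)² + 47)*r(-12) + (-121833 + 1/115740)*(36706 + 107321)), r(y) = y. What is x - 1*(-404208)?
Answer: 404208 + I*√725488999741203055/6430 ≈ 4.0421e+5 + 1.3247e+5*I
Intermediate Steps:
x = I*√725488999741203055/6430 (x = √(((-8)² + 47)*(-12) + (-121833 + 1/115740)*(36706 + 107321)) = √((64 + 47)*(-12) + (-121833 + 1/115740)*144027) = √(111*(-12) - 14100951419/115740*144027) = √(-1332 - 225657525558257/12860) = √(-225657542687777/12860) = I*√725488999741203055/6430 ≈ 1.3247e+5*I)
x - 1*(-404208) = I*√725488999741203055/6430 - 1*(-404208) = I*√725488999741203055/6430 + 404208 = 404208 + I*√725488999741203055/6430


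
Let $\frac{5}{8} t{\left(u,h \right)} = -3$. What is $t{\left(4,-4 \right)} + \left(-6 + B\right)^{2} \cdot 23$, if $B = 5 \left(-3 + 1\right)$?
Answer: $\frac{29416}{5} \approx 5883.2$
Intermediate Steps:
$t{\left(u,h \right)} = - \frac{24}{5}$ ($t{\left(u,h \right)} = \frac{8}{5} \left(-3\right) = - \frac{24}{5}$)
$B = -10$ ($B = 5 \left(-2\right) = -10$)
$t{\left(4,-4 \right)} + \left(-6 + B\right)^{2} \cdot 23 = - \frac{24}{5} + \left(-6 - 10\right)^{2} \cdot 23 = - \frac{24}{5} + \left(-16\right)^{2} \cdot 23 = - \frac{24}{5} + 256 \cdot 23 = - \frac{24}{5} + 5888 = \frac{29416}{5}$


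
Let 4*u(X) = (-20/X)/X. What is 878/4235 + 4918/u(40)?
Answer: -6664872722/4235 ≈ -1.5738e+6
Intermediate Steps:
u(X) = -5/X² (u(X) = ((-20/X)/X)/4 = (-20/X²)/4 = -5/X²)
878/4235 + 4918/u(40) = 878/4235 + 4918/((-5/40²)) = 878*(1/4235) + 4918/((-5*1/1600)) = 878/4235 + 4918/(-1/320) = 878/4235 + 4918*(-320) = 878/4235 - 1573760 = -6664872722/4235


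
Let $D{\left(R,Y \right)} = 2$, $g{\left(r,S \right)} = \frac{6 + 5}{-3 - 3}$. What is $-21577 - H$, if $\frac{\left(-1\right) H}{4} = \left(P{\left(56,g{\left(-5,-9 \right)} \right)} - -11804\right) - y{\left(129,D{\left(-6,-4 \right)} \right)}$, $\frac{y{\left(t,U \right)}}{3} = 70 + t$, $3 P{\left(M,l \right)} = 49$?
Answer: $\frac{69949}{3} \approx 23316.0$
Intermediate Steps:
$g{\left(r,S \right)} = - \frac{11}{6}$ ($g{\left(r,S \right)} = \frac{11}{-6} = 11 \left(- \frac{1}{6}\right) = - \frac{11}{6}$)
$P{\left(M,l \right)} = \frac{49}{3}$ ($P{\left(M,l \right)} = \frac{1}{3} \cdot 49 = \frac{49}{3}$)
$y{\left(t,U \right)} = 210 + 3 t$ ($y{\left(t,U \right)} = 3 \left(70 + t\right) = 210 + 3 t$)
$H = - \frac{134680}{3}$ ($H = - 4 \left(\left(\frac{49}{3} - -11804\right) - \left(210 + 3 \cdot 129\right)\right) = - 4 \left(\left(\frac{49}{3} + 11804\right) - \left(210 + 387\right)\right) = - 4 \left(\frac{35461}{3} - 597\right) = \left(-4\right) \frac{33670}{3} = - \frac{134680}{3} \approx -44893.0$)
$-21577 - H = -21577 - - \frac{134680}{3} = -21577 + \frac{134680}{3} = \frac{69949}{3}$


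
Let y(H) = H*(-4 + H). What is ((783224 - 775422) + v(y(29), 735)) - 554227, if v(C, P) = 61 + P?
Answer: -545629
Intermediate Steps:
((783224 - 775422) + v(y(29), 735)) - 554227 = ((783224 - 775422) + (61 + 735)) - 554227 = (7802 + 796) - 554227 = 8598 - 554227 = -545629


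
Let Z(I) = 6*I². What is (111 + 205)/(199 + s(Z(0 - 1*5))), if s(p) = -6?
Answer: 316/193 ≈ 1.6373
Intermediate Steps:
(111 + 205)/(199 + s(Z(0 - 1*5))) = (111 + 205)/(199 - 6) = 316/193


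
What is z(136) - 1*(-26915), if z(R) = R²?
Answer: 45411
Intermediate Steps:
z(136) - 1*(-26915) = 136² - 1*(-26915) = 18496 + 26915 = 45411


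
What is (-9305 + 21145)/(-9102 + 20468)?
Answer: 5920/5683 ≈ 1.0417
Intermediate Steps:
(-9305 + 21145)/(-9102 + 20468) = 11840/11366 = 11840*(1/11366) = 5920/5683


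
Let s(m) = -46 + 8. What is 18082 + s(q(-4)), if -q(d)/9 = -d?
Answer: 18044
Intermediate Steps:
q(d) = 9*d (q(d) = -(-9)*d = 9*d)
s(m) = -38
18082 + s(q(-4)) = 18082 - 38 = 18044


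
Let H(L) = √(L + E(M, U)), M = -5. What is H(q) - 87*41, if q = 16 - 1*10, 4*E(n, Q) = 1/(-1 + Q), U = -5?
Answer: -3567 + √858/12 ≈ -3564.6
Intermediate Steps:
E(n, Q) = 1/(4*(-1 + Q))
q = 6 (q = 16 - 10 = 6)
H(L) = √(-1/24 + L) (H(L) = √(L + 1/(4*(-1 - 5))) = √(L + (¼)/(-6)) = √(L + (¼)*(-⅙)) = √(L - 1/24) = √(-1/24 + L))
H(q) - 87*41 = √(-6 + 144*6)/12 - 87*41 = √(-6 + 864)/12 - 3567 = √858/12 - 3567 = -3567 + √858/12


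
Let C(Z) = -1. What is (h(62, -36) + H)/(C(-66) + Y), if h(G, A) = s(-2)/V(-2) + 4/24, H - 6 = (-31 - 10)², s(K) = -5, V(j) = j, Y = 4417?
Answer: 5069/13248 ≈ 0.38262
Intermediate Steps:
H = 1687 (H = 6 + (-31 - 10)² = 6 + (-41)² = 6 + 1681 = 1687)
h(G, A) = 8/3 (h(G, A) = -5/(-2) + 4/24 = -5*(-½) + 4*(1/24) = 5/2 + ⅙ = 8/3)
(h(62, -36) + H)/(C(-66) + Y) = (8/3 + 1687)/(-1 + 4417) = (5069/3)/4416 = (5069/3)*(1/4416) = 5069/13248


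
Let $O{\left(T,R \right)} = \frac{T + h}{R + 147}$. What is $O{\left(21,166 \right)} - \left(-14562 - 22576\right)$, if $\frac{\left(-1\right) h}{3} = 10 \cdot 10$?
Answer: $\frac{11623915}{313} \approx 37137.0$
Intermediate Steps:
$h = -300$ ($h = - 3 \cdot 10 \cdot 10 = \left(-3\right) 100 = -300$)
$O{\left(T,R \right)} = \frac{-300 + T}{147 + R}$ ($O{\left(T,R \right)} = \frac{T - 300}{R + 147} = \frac{-300 + T}{147 + R}$)
$O{\left(21,166 \right)} - \left(-14562 - 22576\right) = \frac{-300 + 21}{147 + 166} - \left(-14562 - 22576\right) = \frac{1}{313} \left(-279\right) - \left(-14562 - 22576\right) = \frac{1}{313} \left(-279\right) - -37138 = - \frac{279}{313} + 37138 = \frac{11623915}{313}$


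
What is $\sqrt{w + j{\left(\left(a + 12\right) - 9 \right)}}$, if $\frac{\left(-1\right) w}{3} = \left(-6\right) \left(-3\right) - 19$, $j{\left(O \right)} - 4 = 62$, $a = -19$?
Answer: $\sqrt{69} \approx 8.3066$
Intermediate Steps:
$j{\left(O \right)} = 66$ ($j{\left(O \right)} = 4 + 62 = 66$)
$w = 3$ ($w = - 3 \left(\left(-6\right) \left(-3\right) - 19\right) = - 3 \left(18 - 19\right) = \left(-3\right) \left(-1\right) = 3$)
$\sqrt{w + j{\left(\left(a + 12\right) - 9 \right)}} = \sqrt{3 + 66} = \sqrt{69}$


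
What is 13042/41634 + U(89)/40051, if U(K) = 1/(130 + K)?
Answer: 19065604622/60863141691 ≈ 0.31325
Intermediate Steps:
13042/41634 + U(89)/40051 = 13042/41634 + 1/((130 + 89)*40051) = 13042*(1/41634) + (1/40051)/219 = 6521/20817 + (1/219)*(1/40051) = 6521/20817 + 1/8771169 = 19065604622/60863141691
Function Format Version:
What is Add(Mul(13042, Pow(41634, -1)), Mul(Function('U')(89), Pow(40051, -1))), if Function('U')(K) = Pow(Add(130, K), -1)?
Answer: Rational(19065604622, 60863141691) ≈ 0.31325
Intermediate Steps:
Add(Mul(13042, Pow(41634, -1)), Mul(Function('U')(89), Pow(40051, -1))) = Add(Mul(13042, Pow(41634, -1)), Mul(Pow(Add(130, 89), -1), Pow(40051, -1))) = Add(Mul(13042, Rational(1, 41634)), Mul(Pow(219, -1), Rational(1, 40051))) = Add(Rational(6521, 20817), Mul(Rational(1, 219), Rational(1, 40051))) = Add(Rational(6521, 20817), Rational(1, 8771169)) = Rational(19065604622, 60863141691)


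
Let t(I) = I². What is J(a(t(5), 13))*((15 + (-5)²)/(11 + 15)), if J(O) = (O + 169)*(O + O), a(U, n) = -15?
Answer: -92400/13 ≈ -7107.7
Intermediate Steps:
J(O) = 2*O*(169 + O) (J(O) = (169 + O)*(2*O) = 2*O*(169 + O))
J(a(t(5), 13))*((15 + (-5)²)/(11 + 15)) = (2*(-15)*(169 - 15))*((15 + (-5)²)/(11 + 15)) = (2*(-15)*154)*((15 + 25)/26) = -184800/26 = -4620*20/13 = -92400/13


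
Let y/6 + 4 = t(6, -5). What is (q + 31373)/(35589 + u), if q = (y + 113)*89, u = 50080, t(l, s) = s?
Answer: 36624/85669 ≈ 0.42751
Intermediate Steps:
y = -54 (y = -24 + 6*(-5) = -24 - 30 = -54)
q = 5251 (q = (-54 + 113)*89 = 59*89 = 5251)
(q + 31373)/(35589 + u) = (5251 + 31373)/(35589 + 50080) = 36624/85669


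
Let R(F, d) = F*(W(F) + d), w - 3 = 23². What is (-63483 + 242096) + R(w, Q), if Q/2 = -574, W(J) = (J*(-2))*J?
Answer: -301569659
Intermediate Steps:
W(J) = -2*J² (W(J) = (-2*J)*J = -2*J²)
Q = -1148 (Q = 2*(-574) = -1148)
w = 532 (w = 3 + 23² = 3 + 529 = 532)
R(F, d) = F*(d - 2*F²) (R(F, d) = F*(-2*F² + d) = F*(d - 2*F²))
(-63483 + 242096) + R(w, Q) = (-63483 + 242096) + 532*(-1148 - 2*532²) = 178613 + 532*(-1148 - 2*283024) = 178613 + 532*(-1148 - 566048) = 178613 + 532*(-567196) = 178613 - 301748272 = -301569659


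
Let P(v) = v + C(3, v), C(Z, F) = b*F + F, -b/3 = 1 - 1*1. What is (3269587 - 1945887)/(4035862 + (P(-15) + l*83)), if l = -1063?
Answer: 1323700/3947603 ≈ 0.33532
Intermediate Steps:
b = 0 (b = -3*(1 - 1*1) = -3*(1 - 1) = -3*0 = 0)
C(Z, F) = F (C(Z, F) = 0*F + F = 0 + F = F)
P(v) = 2*v (P(v) = v + v = 2*v)
(3269587 - 1945887)/(4035862 + (P(-15) + l*83)) = (3269587 - 1945887)/(4035862 + (2*(-15) - 1063*83)) = 1323700/(4035862 + (-30 - 88229)) = 1323700/(4035862 - 88259) = 1323700/3947603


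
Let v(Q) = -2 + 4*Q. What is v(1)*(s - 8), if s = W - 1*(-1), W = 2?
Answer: -10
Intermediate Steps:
s = 3 (s = 2 - 1*(-1) = 2 + 1 = 3)
v(1)*(s - 8) = (-2 + 4*1)*(3 - 8) = (-2 + 4)*(-5) = 2*(-5) = -10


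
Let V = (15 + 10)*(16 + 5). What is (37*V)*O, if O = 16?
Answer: 310800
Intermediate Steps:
V = 525 (V = 25*21 = 525)
(37*V)*O = (37*525)*16 = 19425*16 = 310800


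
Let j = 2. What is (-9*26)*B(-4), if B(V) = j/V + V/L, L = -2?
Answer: -351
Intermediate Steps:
B(V) = 2/V - V/2 (B(V) = 2/V + V/(-2) = 2/V + V*(-1/2) = 2/V - V/2)
(-9*26)*B(-4) = (-9*26)*(2/(-4) - 1/2*(-4)) = -234*(2*(-1/4) + 2) = -234*(-1/2 + 2) = -234*3/2 = -351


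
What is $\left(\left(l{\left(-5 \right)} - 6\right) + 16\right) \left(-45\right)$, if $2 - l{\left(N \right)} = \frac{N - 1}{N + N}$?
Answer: $-513$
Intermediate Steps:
$l{\left(N \right)} = 2 - \frac{-1 + N}{2 N}$ ($l{\left(N \right)} = 2 - \frac{N - 1}{N + N} = 2 - \frac{-1 + N}{2 N}$)
$\left(\left(l{\left(-5 \right)} - 6\right) + 16\right) \left(-45\right) = \left(\left(\frac{1 + 3 \left(-5\right)}{2 \left(-5\right)} - 6\right) + 16\right) \left(-45\right) = \left(\left(\frac{1}{2} \left(- \frac{1}{5}\right) \left(1 - 15\right) - 6\right) + 16\right) \left(-45\right) = \left(\left(\frac{1}{2} \left(- \frac{1}{5}\right) \left(-14\right) - 6\right) + 16\right) \left(-45\right) = \left(\left(\frac{7}{5} - 6\right) + 16\right) \left(-45\right) = \left(- \frac{23}{5} + 16\right) \left(-45\right) = \frac{57}{5} \left(-45\right) = -513$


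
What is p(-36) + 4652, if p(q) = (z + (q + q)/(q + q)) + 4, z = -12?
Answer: 4645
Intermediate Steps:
p(q) = -7 (p(q) = (-12 + (q + q)/(q + q)) + 4 = (-12 + (2*q)/((2*q))) + 4 = (-12 + (2*q)*(1/(2*q))) + 4 = (-12 + 1) + 4 = -11 + 4 = -7)
p(-36) + 4652 = -7 + 4652 = 4645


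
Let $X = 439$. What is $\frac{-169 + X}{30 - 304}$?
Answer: $- \frac{135}{137} \approx -0.9854$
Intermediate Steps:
$\frac{-169 + X}{30 - 304} = \frac{-169 + 439}{30 - 304} = \frac{270}{-274} = 270 \left(- \frac{1}{274}\right) = - \frac{135}{137}$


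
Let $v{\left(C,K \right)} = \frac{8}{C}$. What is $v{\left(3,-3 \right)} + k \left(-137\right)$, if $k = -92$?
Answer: $\frac{37820}{3} \approx 12607.0$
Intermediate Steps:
$v{\left(3,-3 \right)} + k \left(-137\right) = \frac{8}{3} - -12604 = 8 \cdot \frac{1}{3} + 12604 = \frac{8}{3} + 12604 = \frac{37820}{3}$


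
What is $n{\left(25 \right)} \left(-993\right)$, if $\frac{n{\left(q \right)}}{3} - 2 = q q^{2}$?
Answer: $-46552833$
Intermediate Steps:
$n{\left(q \right)} = 6 + 3 q^{3}$ ($n{\left(q \right)} = 6 + 3 q q^{2} = 6 + 3 q^{3}$)
$n{\left(25 \right)} \left(-993\right) = \left(6 + 3 \cdot 25^{3}\right) \left(-993\right) = \left(6 + 3 \cdot 15625\right) \left(-993\right) = \left(6 + 46875\right) \left(-993\right) = 46881 \left(-993\right) = -46552833$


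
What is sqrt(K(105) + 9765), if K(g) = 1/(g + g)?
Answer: sqrt(430636710)/210 ≈ 98.818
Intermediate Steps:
K(g) = 1/(2*g)
sqrt(K(105) + 9765) = sqrt((1/2)/105 + 9765) = sqrt((1/2)*(1/105) + 9765) = sqrt(1/210 + 9765) = sqrt(2050651/210) = sqrt(430636710)/210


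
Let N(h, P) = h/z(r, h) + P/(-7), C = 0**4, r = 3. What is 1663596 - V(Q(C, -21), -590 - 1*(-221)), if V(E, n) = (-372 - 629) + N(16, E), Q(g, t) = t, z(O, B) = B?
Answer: 1664593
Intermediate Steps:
C = 0
N(h, P) = 1 - P/7 (N(h, P) = h/h + P/(-7) = 1 + P*(-1/7) = 1 - P/7)
V(E, n) = -1000 - E/7 (V(E, n) = (-372 - 629) + (1 - E/7) = -1001 + (1 - E/7) = -1000 - E/7)
1663596 - V(Q(C, -21), -590 - 1*(-221)) = 1663596 - (-1000 - 1/7*(-21)) = 1663596 - (-1000 + 3) = 1663596 - 1*(-997) = 1663596 + 997 = 1664593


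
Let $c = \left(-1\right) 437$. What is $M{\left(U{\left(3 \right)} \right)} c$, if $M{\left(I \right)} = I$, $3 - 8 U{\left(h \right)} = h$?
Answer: $0$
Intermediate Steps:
$U{\left(h \right)} = \frac{3}{8} - \frac{h}{8}$
$c = -437$
$M{\left(U{\left(3 \right)} \right)} c = \left(\frac{3}{8} - \frac{3}{8}\right) \left(-437\right) = 0 \left(-437\right) = 0$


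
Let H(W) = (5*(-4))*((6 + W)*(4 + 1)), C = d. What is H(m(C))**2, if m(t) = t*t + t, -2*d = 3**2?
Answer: 4730625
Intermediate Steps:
d = -9/2 (d = -1/2*3**2 = -1/2*9 = -9/2 ≈ -4.5000)
C = -9/2 ≈ -4.5000
m(t) = t + t**2 (m(t) = t**2 + t = t + t**2)
H(W) = -600 - 100*W (H(W) = -20*(6 + W)*5 = -20*(30 + 5*W) = -600 - 100*W)
H(m(C))**2 = (-600 - (-450)*(1 - 9/2))**2 = (-600 - (-450)*(-7)/2)**2 = (-600 - 100*63/4)**2 = (-600 - 1575)**2 = (-2175)**2 = 4730625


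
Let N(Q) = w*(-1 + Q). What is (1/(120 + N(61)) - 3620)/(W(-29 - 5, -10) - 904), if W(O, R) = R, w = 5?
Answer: 1520399/383880 ≈ 3.9606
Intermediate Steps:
N(Q) = -5 + 5*Q (N(Q) = 5*(-1 + Q) = -5 + 5*Q)
(1/(120 + N(61)) - 3620)/(W(-29 - 5, -10) - 904) = (1/(120 + (-5 + 5*61)) - 3620)/(-10 - 904) = (1/(120 + (-5 + 305)) - 3620)/(-914) = (1/(120 + 300) - 3620)*(-1/914) = (1/420 - 3620)*(-1/914) = -1520399/420*(-1/914) = 1520399/383880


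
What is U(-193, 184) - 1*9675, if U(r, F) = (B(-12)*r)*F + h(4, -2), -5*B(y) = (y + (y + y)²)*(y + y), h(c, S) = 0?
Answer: -480738807/5 ≈ -9.6148e+7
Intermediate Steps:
B(y) = -2*y*(y + 4*y²)/5 (B(y) = -(y + (y + y)²)*(y + y)/5 = -(y + (2*y)²)*2*y/5 = -(y + 4*y²)*2*y/5 = -2*y*(y + 4*y²)/5)
U(r, F) = 13536*F*r/5 (U(r, F) = (((⅖)*(-12)²*(-1 - 4*(-12)))*r)*F + 0 = (((⅖)*144*(-1 + 48))*r)*F + 0 = (((⅖)*144*47)*r)*F + 0 = (13536*r/5)*F + 0 = 13536*F*r/5 + 0 = 13536*F*r/5)
U(-193, 184) - 1*9675 = (13536/5)*184*(-193) - 1*9675 = -480690432/5 - 9675 = -480738807/5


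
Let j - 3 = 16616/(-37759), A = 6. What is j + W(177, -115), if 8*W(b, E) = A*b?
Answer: 20436673/151036 ≈ 135.31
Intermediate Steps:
W(b, E) = 3*b/4 (W(b, E) = (6*b)/8 = 3*b/4)
j = 96661/37759 (j = 3 + 16616/(-37759) = 3 + 16616*(-1/37759) = 3 - 16616/37759 = 96661/37759 ≈ 2.5599)
j + W(177, -115) = 96661/37759 + (¾)*177 = 96661/37759 + 531/4 = 20436673/151036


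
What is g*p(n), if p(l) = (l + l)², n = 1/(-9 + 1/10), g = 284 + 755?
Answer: 415600/7921 ≈ 52.468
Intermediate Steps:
g = 1039
n = -10/89 (n = 1/(-9 + ⅒) = 1/(-89/10) = -10/89 ≈ -0.11236)
p(l) = 4*l² (p(l) = (2*l)² = 4*l²)
g*p(n) = 1039*(4*(-10/89)²) = 1039*(4*(100/7921)) = 1039*(400/7921) = 415600/7921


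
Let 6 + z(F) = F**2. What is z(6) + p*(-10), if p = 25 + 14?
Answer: -360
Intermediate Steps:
p = 39
z(F) = -6 + F**2
z(6) + p*(-10) = (-6 + 6**2) + 39*(-10) = (-6 + 36) - 390 = 30 - 390 = -360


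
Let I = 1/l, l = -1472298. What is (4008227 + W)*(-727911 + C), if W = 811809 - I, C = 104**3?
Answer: 2816988620123364737/1472298 ≈ 1.9133e+12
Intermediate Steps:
I = -1/1472298 (I = 1/(-1472298) = -1/1472298 ≈ -6.7921e-7)
C = 1124864
W = 1195224767083/1472298 (W = 811809 - 1*(-1/1472298) = 811809 + 1/1472298 = 1195224767083/1472298 ≈ 8.1181e+5)
(4008227 + W)*(-727911 + C) = (4008227 + 1195224767083/1472298)*(-727911 + 1124864) = (7096529362729/1472298)*396953 = 2816988620123364737/1472298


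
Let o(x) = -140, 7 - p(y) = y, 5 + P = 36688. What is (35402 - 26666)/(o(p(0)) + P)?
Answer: 224/937 ≈ 0.23906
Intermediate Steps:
P = 36683 (P = -5 + 36688 = 36683)
p(y) = 7 - y
(35402 - 26666)/(o(p(0)) + P) = (35402 - 26666)/(-140 + 36683) = 8736/36543 = 8736*(1/36543) = 224/937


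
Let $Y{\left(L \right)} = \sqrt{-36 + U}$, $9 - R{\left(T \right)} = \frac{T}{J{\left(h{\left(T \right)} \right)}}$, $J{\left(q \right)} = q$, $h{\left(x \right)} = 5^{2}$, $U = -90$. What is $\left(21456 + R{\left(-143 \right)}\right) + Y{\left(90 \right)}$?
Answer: $\frac{536768}{25} + 3 i \sqrt{14} \approx 21471.0 + 11.225 i$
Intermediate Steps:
$h{\left(x \right)} = 25$
$R{\left(T \right)} = 9 - \frac{T}{25}$
$Y{\left(L \right)} = 3 i \sqrt{14}$ ($Y{\left(L \right)} = \sqrt{-36 - 90} = \sqrt{-126} = 3 i \sqrt{14}$)
$\left(21456 + R{\left(-143 \right)}\right) + Y{\left(90 \right)} = \left(21456 + \left(9 - - \frac{143}{25}\right)\right) + 3 i \sqrt{14} = \left(21456 + \left(9 + \frac{143}{25}\right)\right) + 3 i \sqrt{14} = \left(21456 + \frac{368}{25}\right) + 3 i \sqrt{14} = \frac{536768}{25} + 3 i \sqrt{14}$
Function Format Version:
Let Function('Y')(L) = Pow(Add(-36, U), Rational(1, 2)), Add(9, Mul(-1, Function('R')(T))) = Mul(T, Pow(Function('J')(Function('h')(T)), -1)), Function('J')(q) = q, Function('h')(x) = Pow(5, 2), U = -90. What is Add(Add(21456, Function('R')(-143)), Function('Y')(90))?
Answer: Add(Rational(536768, 25), Mul(3, I, Pow(14, Rational(1, 2)))) ≈ Add(21471., Mul(11.225, I))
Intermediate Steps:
Function('h')(x) = 25
Function('R')(T) = Add(9, Mul(Rational(-1, 25), T)) (Function('R')(T) = Add(9, Mul(-1, Mul(T, Pow(25, -1)))) = Add(9, Mul(-1, Mul(T, Rational(1, 25)))) = Add(9, Mul(-1, Mul(Rational(1, 25), T))) = Add(9, Mul(Rational(-1, 25), T)))
Function('Y')(L) = Mul(3, I, Pow(14, Rational(1, 2))) (Function('Y')(L) = Pow(Add(-36, -90), Rational(1, 2)) = Pow(-126, Rational(1, 2)) = Mul(3, I, Pow(14, Rational(1, 2))))
Add(Add(21456, Function('R')(-143)), Function('Y')(90)) = Add(Add(21456, Add(9, Mul(Rational(-1, 25), -143))), Mul(3, I, Pow(14, Rational(1, 2)))) = Add(Add(21456, Add(9, Rational(143, 25))), Mul(3, I, Pow(14, Rational(1, 2)))) = Add(Add(21456, Rational(368, 25)), Mul(3, I, Pow(14, Rational(1, 2)))) = Add(Rational(536768, 25), Mul(3, I, Pow(14, Rational(1, 2))))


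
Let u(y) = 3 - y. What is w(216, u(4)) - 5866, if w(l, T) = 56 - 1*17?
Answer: -5827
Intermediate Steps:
w(l, T) = 39 (w(l, T) = 56 - 17 = 39)
w(216, u(4)) - 5866 = 39 - 5866 = -5827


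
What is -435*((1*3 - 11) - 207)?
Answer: 93525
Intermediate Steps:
-435*((1*3 - 11) - 207) = -435*((3 - 11) - 207) = -435*(-8 - 207) = -435*(-215) = 93525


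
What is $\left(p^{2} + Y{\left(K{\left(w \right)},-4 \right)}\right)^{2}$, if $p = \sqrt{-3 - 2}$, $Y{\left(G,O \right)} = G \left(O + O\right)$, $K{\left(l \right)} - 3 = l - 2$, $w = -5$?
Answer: $729$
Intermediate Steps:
$K{\left(l \right)} = 1 + l$ ($K{\left(l \right)} = 3 + \left(l - 2\right) = 3 + \left(-2 + l\right) = 1 + l$)
$Y{\left(G,O \right)} = 2 G O$ ($Y{\left(G,O \right)} = G 2 O = 2 G O$)
$p = i \sqrt{5}$ ($p = \sqrt{-5} = i \sqrt{5} \approx 2.2361 i$)
$\left(p^{2} + Y{\left(K{\left(w \right)},-4 \right)}\right)^{2} = \left(\left(i \sqrt{5}\right)^{2} + 2 \left(1 - 5\right) \left(-4\right)\right)^{2} = \left(-5 + 2 \left(-4\right) \left(-4\right)\right)^{2} = \left(-5 + 32\right)^{2} = 27^{2} = 729$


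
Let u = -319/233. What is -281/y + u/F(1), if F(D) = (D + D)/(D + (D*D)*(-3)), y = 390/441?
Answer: -9583061/30290 ≈ -316.38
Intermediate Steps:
y = 130/147 (y = 390*(1/441) = 130/147 ≈ 0.88435)
F(D) = 2*D/(D - 3*D**2) (F(D) = (2*D)/(D + D**2*(-3)) = (2*D)/(D - 3*D**2) = 2*D/(D - 3*D**2))
u = -319/233 (u = -319*1/233 = -319/233 ≈ -1.3691)
-281/y + u/F(1) = -281/130/147 - 319*(-1/1)/233 = -281*147/130 - 319*(-1/1)/233 = -41307/130 - 319*(-1/1)/233 = -41307/130 - 319/(233*((-2*1/2))) = -41307/130 - 319/233/(-1) = -41307/130 - 319/233*(-1) = -41307/130 + 319/233 = -9583061/30290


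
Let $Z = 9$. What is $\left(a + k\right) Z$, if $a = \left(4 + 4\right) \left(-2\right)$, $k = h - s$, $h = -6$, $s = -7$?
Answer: $-135$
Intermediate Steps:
$k = 1$ ($k = -6 - -7 = -6 + 7 = 1$)
$a = -16$ ($a = 8 \left(-2\right) = -16$)
$\left(a + k\right) Z = \left(-16 + 1\right) 9 = \left(-15\right) 9 = -135$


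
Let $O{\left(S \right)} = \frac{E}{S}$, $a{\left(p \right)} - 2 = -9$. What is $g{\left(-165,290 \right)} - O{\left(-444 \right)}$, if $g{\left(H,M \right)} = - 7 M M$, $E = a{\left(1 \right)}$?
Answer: $- \frac{261382807}{444} \approx -5.887 \cdot 10^{5}$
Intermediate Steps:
$a{\left(p \right)} = -7$ ($a{\left(p \right)} = 2 - 9 = -7$)
$E = -7$
$g{\left(H,M \right)} = - 7 M^{2}$
$O{\left(S \right)} = - \frac{7}{S}$
$g{\left(-165,290 \right)} - O{\left(-444 \right)} = - 7 \cdot 290^{2} - - \frac{7}{-444} = \left(-7\right) 84100 - \left(-7\right) \left(- \frac{1}{444}\right) = -588700 - \frac{7}{444} = - \frac{261382807}{444}$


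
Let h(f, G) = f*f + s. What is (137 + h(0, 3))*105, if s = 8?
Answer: 15225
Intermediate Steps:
h(f, G) = 8 + f² (h(f, G) = f*f + 8 = f² + 8 = 8 + f²)
(137 + h(0, 3))*105 = (137 + (8 + 0²))*105 = (137 + (8 + 0))*105 = (137 + 8)*105 = 145*105 = 15225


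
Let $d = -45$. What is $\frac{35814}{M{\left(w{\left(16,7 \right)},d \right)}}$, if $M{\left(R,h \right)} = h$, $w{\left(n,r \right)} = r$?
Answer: $- \frac{11938}{15} \approx -795.87$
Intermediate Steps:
$\frac{35814}{M{\left(w{\left(16,7 \right)},d \right)}} = \frac{35814}{-45} = 35814 \left(- \frac{1}{45}\right) = - \frac{11938}{15}$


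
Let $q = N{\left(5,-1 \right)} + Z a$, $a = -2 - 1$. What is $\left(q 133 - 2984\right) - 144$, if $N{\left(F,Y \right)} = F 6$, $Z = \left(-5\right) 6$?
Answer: $12832$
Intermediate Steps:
$Z = -30$
$a = -3$ ($a = -2 - 1 = -3$)
$N{\left(F,Y \right)} = 6 F$
$q = 120$ ($q = 6 \cdot 5 - -90 = 30 + 90 = 120$)
$\left(q 133 - 2984\right) - 144 = \left(120 \cdot 133 - 2984\right) - 144 = \left(15960 - 2984\right) - 144 = 12976 - 144 = 12832$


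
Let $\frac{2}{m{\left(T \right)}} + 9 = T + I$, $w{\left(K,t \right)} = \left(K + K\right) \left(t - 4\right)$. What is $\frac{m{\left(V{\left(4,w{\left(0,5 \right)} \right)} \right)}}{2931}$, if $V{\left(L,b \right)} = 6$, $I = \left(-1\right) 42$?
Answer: $- \frac{2}{131895} \approx -1.5164 \cdot 10^{-5}$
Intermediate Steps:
$I = -42$
$w{\left(K,t \right)} = 2 K \left(-4 + t\right)$
$m{\left(T \right)} = \frac{2}{-51 + T}$ ($m{\left(T \right)} = \frac{2}{-9 + \left(T - 42\right)} = \frac{2}{-9 + \left(-42 + T\right)} = \frac{2}{-51 + T}$)
$\frac{m{\left(V{\left(4,w{\left(0,5 \right)} \right)} \right)}}{2931} = \frac{2 \frac{1}{-51 + 6}}{2931} = \frac{2}{-45} \cdot \frac{1}{2931} = 2 \left(- \frac{1}{45}\right) \frac{1}{2931} = \left(- \frac{2}{45}\right) \frac{1}{2931} = - \frac{2}{131895}$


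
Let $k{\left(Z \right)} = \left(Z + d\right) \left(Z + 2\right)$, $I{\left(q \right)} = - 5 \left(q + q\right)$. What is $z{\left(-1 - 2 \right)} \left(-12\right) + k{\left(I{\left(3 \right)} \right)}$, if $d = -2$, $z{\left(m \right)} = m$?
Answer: $932$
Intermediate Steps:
$I{\left(q \right)} = - 10 q$ ($I{\left(q \right)} = - 5 \cdot 2 q = - 10 q$)
$k{\left(Z \right)} = \left(-2 + Z\right) \left(2 + Z\right)$ ($k{\left(Z \right)} = \left(Z - 2\right) \left(Z + 2\right) = \left(-2 + Z\right) \left(2 + Z\right)$)
$z{\left(-1 - 2 \right)} \left(-12\right) + k{\left(I{\left(3 \right)} \right)} = \left(-1 - 2\right) \left(-12\right) - \left(4 - \left(\left(-10\right) 3\right)^{2}\right) = \left(-3\right) \left(-12\right) - \left(4 - \left(-30\right)^{2}\right) = 36 + \left(-4 + 900\right) = 36 + 896 = 932$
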